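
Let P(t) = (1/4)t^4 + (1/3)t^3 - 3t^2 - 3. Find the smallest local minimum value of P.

P'(t) = t^3 + t^2 - 6t = 0 at t = -3, 0, 2.
P''(t) = 3t^2 + 2t - 6. P''(-3) = 15 > 0 ⇒ local minimum; P''(0) = -6 < 0 ⇒ local maximum; P''(2) = 10 > 0 ⇒ local minimum.
So the smallest local minimum value is P(-3) = -75/4.

-75/4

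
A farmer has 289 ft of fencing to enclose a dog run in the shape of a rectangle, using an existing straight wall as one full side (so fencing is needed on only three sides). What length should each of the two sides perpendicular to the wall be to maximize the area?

289/4

Let the sides perpendicular to the wall have length x and the parallel side y, so 2x + y = 289 and the area is A = xy = x(289 − 2x).
A'(x) = 289 − 4x = 0 gives x = 289/4, and A''(x) = −4 < 0 confirms a maximum.
Then y = 289 − 2·289/4 = 289/2 and A = 83521/8.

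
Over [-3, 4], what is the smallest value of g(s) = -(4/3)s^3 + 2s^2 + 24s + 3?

Differentiating, g'(s) = -4s^2 + 4s + 24; which vanishes at s = -2 and s = 3.
Evaluating at the critical points and endpoints: g(-3) = -15; g(-2) = -79/3; g(3) = 57; g(4) = 137/3.
So the minimum is g(-2) = -79/3.

-79/3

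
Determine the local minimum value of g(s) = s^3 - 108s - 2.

-434

Critical points: g'(s) = 3s^2 - 108 vanishes at s = -6, 6.
Second-derivative test with g''(s) = 6s: g''(-6) = -36 < 0 ⇒ local maximum; g''(6) = 36 > 0 ⇒ local minimum.
So the local minimum value is g(6) = -434.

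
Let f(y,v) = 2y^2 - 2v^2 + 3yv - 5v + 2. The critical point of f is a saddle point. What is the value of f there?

4

∂f/∂y = 4y + 3v = 0 and ∂f/∂v = 3y - 4v - 5 = 0, so (y, v) = (3/5, -4/5).
The Hessian has f_{yy} = 4, f_{vv} = -4, f_{yv} = 3, giving D = -25 < 0, so the point is a saddle point.
f(3/5, -4/5) = 4.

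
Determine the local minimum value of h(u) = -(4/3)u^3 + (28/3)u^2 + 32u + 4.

h'(u) = -4u^2 + (56/3)u + 32 = 0 at u = -4/3, 6.
h''(u) = -8u + 56/3. h''(-4/3) = 88/3 > 0 ⇒ local minimum; h''(6) = -88/3 < 0 ⇒ local maximum.
The local minimum is h(-4/3) = -1532/81.

-1532/81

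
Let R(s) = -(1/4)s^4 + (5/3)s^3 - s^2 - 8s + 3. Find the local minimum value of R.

-23/3

R'(s) = -s^3 + 5s^2 - 2s - 8 = 0 at s = -1, 2, 4.
Second-derivative test with R''(s) = -3s^2 + 10s - 2: R''(-1) = -15 < 0 ⇒ local maximum; R''(2) = 6 > 0 ⇒ local minimum; R''(4) = -10 < 0 ⇒ local maximum.
The local minimum is R(2) = -23/3.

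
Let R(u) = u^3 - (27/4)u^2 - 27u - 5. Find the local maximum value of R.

271/16

Critical points: R'(u) = 3u^2 - (27/2)u - 27 vanishes at u = -3/2, 6.
Since R''(u) = 6u - 27/2, we get R''(-3/2) = -45/2 < 0 ⇒ local maximum; R''(6) = 45/2 > 0 ⇒ local minimum.
So the local maximum value is R(-3/2) = 271/16.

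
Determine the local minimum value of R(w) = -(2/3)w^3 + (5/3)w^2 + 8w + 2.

-334/81

R'(w) = -2w^2 + (10/3)w + 8 = 0 at w = -4/3, 3.
R''(w) = -4w + 10/3. R''(-4/3) = 26/3 > 0 ⇒ local minimum; R''(3) = -26/3 < 0 ⇒ local maximum.
So the local minimum value is R(-4/3) = -334/81.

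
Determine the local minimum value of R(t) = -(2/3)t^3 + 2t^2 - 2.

R'(t) = -2t^2 + 4t. Setting R'(t) = 0 gives t ∈ {0, 2}.
R''(t) = -4t + 4. R''(0) = 4 > 0 ⇒ local minimum; R''(2) = -4 < 0 ⇒ local maximum.
So the local minimum value is R(0) = -2.

-2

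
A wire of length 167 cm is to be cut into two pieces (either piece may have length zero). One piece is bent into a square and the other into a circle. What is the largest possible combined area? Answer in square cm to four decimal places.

Let x be the length used for the square. Square side x/4; circle radius (167−x)/(2π).
A(x) = (x/4)² + π·((167−x)/(2π))² = x²/16 + (167−x)²/(4π) for 0 ≤ x ≤ 167. A'(x) = x/8 − (167−x)/(2π) = 0 gives x = 4·167/(π+4) ≈ 93.5366.
A'' > 0, so the interior critical point is a minimum; the maximum is at an endpoint. A(0) = 2219.3361 and A(167) = 1743.0625, so the largest area is 2219.3361.

2219.3361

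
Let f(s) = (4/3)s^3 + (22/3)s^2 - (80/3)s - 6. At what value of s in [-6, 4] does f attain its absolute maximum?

The derivative is 4s^2 + (44/3)s - 80/3, which vanishes at s = -5 and s = 4/3.
Compare values at every candidate in [-6, 4]: f(-6) = 130; f(-5) = 144; f(4/3) = -2054/81; f(4) = 90.
Hence the absolute maximum is 144 at s = -5.

-5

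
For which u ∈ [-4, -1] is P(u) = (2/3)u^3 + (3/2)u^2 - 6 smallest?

The derivative is 2u^2 + 3u, whose only zero in [-4, -1] is u = -3/2.
Evaluating at the critical points and endpoints: P(-4) = -74/3; P(-3/2) = -39/8; P(-1) = -31/6.
Hence the absolute minimum is -74/3 at u = -4.

-4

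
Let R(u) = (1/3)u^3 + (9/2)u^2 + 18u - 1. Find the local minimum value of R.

R'(u) = u^2 + 9u + 18 = 0 at u = -6, -3.
Second-derivative test with R''(u) = 2u + 9: R''(-6) = -3 < 0 ⇒ local maximum; R''(-3) = 3 > 0 ⇒ local minimum.
Thus R has its local minimum at u = -3, with value -47/2.

-47/2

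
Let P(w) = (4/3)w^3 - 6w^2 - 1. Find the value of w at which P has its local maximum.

P'(w) = 4w^2 - 12w. Setting P'(w) = 0 gives w ∈ {0, 3}.
Second-derivative test with P''(w) = 8w - 12: P''(0) = -12 < 0 ⇒ local maximum; P''(3) = 12 > 0 ⇒ local minimum.
Thus P has its local maximum at w = 0, with value -1.

0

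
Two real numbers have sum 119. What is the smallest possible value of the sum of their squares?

14161/2

With a + b = 119, a^2 + b^2 = a^2 + (119 − a)^2.
The derivative 2a − 2(119 − a) = 4a − 238 vanishes at a = 119/2; second derivative 4 > 0, a minimum.
The minimum is 2·(119/2)^2 = 14161/2.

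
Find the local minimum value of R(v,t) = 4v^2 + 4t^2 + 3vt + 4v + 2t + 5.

219/55

∂R/∂v = 8v + 3t + 4 = 0 and ∂R/∂t = 3v + 8t + 2 = 0, so (v, t) = (-26/55, -4/55).
The Hessian has R_{vv} = 8, R_{tt} = 8, R_{vt} = 3, giving D = 55 > 0 with R_{vv} > 0, so the point is a local minimum.
R(-26/55, -4/55) = 219/55.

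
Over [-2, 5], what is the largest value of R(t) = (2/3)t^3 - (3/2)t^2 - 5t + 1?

131/6

The derivative is 2t^2 - 3t - 5, which vanishes at t = -1 and t = 5/2.
Candidates: R(-2) = -1/3, R(-1) = 23/6, R(5/2) = -251/24, R(5) = 131/6.
So the maximum is R(5) = 131/6.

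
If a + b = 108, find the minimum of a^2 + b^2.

With a + b = 108, a^2 + b^2 = a^2 + (108 − a)^2.
The derivative 2a − 2(108 − a) = 4a − 216 vanishes at a = 54; second derivative 4 > 0, a minimum.
The minimum is 2·(54)^2 = 5832.

5832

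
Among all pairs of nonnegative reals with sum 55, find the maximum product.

3025/4

With x + y = 55, the product is P(x) = x(55 − x).
P'(x) = 55 − 2x = 0 gives x = 55/2; P'' = −2 < 0, so this is the maximum.
P = 55/2·55/2 = 3025/4.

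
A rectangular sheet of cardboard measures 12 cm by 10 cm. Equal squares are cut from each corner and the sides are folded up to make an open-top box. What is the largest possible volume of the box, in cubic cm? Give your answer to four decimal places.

With cut size x, the volume is V(x) = x(12 − 2x)(10 − 2x) for 0 < x < 5.
V'(x) = 12x^2 − 88x + 120. Setting V'(x) = 0 gives x ≈ 1.8107 (the root in (0, 5)).
V''(x) = 24x − 88 is negative there, so this is the maximum; V ≈ 96.7706.

96.7706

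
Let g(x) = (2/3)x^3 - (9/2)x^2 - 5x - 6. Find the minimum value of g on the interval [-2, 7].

-361/6

The derivative is 2x^2 - 9x - 5, which vanishes at x = -1/2 and x = 5.
Candidates: g(-2) = -58/3, g(-1/2) = -113/24, g(5) = -361/6, g(7) = -197/6.
The minimum over the interval is -361/6, attained at x = 5.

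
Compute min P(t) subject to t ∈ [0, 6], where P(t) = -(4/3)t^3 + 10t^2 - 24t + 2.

-70

Differentiating, P'(t) = -4t^2 + 20t - 24; which vanishes at t = 2 and t = 3.
Evaluating at the critical points and endpoints: P(0) = 2,  P(2) = -50/3,  P(3) = -16,  P(6) = -70.
The minimum over the interval is -70, attained at t = 6.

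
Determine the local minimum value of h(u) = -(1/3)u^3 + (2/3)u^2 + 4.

4

h'(u) = -u^2 + (4/3)u = 0 at u = 0, 4/3.
Since h''(u) = -2u + 4/3, we get h''(0) = 4/3 > 0 ⇒ local minimum; h''(4/3) = -4/3 < 0 ⇒ local maximum.
Thus h has its local minimum at u = 0, with value 4.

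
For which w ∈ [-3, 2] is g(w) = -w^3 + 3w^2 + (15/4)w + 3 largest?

Differentiating, g'(w) = -3w^2 + 6w + 15/4; whose only zero in [-3, 2] is w = -1/2.
Evaluating at the critical points and endpoints: g(-3) = 183/4; g(-1/2) = 2; g(2) = 29/2.
So the maximum is g(-3) = 183/4.

-3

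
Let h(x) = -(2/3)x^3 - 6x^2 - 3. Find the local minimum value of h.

h'(x) = -2x^2 - 12x. Setting h'(x) = 0 gives x ∈ {-6, 0}.
Second-derivative test with h''(x) = -4x - 12: h''(-6) = 12 > 0 ⇒ local minimum; h''(0) = -12 < 0 ⇒ local maximum.
So the local minimum value is h(-6) = -75.

-75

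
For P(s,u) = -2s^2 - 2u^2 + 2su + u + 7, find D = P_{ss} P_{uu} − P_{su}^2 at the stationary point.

∂P/∂s = -4s + 2u = 0 and ∂P/∂u = 2s - 4u + 1 = 0, so (s, u) = (1/6, 1/3).
The Hessian has P_{ss} = -4, P_{uu} = -4, P_{su} = 2, giving D = 12 > 0 with P_{ss} < 0, so the point is a local maximum.
D = (-4)·(-4) − (2)^2 = 12.

12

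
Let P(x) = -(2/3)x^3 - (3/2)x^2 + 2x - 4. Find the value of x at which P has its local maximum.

Critical points: P'(x) = -2x^2 - 3x + 2 vanishes at x = -2, 1/2.
P''(x) = -4x - 3. P''(-2) = 5 > 0 ⇒ local minimum; P''(1/2) = -5 < 0 ⇒ local maximum.
So the local maximum value is P(1/2) = -83/24.

1/2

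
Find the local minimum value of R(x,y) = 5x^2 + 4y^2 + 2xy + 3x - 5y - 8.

∂R/∂x = 10x + 2y + 3 = 0 and ∂R/∂y = 2x + 8y - 5 = 0, so (x, y) = (-17/38, 14/19).
The Hessian has R_{xx} = 10, R_{yy} = 8, R_{xy} = 2, giving D = 76 > 0 with R_{xx} > 0, so the point is a local minimum.
R(-17/38, 14/19) = -799/76.

-799/76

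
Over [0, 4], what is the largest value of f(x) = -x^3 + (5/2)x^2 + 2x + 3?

9

f'(x) = -3x^2 + 5x + 2, whose only zero in [0, 4] is x = 2.
Evaluating at the critical points and endpoints: f(0) = 3; f(2) = 9; f(4) = -13.
The maximum over the interval is 9, attained at x = 2.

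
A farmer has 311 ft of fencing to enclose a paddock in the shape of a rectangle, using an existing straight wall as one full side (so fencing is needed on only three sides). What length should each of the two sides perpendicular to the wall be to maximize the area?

Let the sides perpendicular to the wall have length x and the parallel side y, so 2x + y = 311 and the area is A = xy = x(311 − 2x).
A'(x) = 311 − 4x = 0 gives x = 311/4, and A''(x) = −4 < 0 confirms a maximum.
Then y = 311 − 2·311/4 = 311/2 and A = 96721/8.

311/4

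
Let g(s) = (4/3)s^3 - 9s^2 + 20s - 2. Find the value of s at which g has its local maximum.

2

g'(s) = 4s^2 - 18s + 20. Setting g'(s) = 0 gives s ∈ {2, 5/2}.
Second-derivative test with g''(s) = 8s - 18: g''(2) = -2 < 0 ⇒ local maximum; g''(5/2) = 2 > 0 ⇒ local minimum.
Thus g has its local maximum at s = 2, with value 38/3.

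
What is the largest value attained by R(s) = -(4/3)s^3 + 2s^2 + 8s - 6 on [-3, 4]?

24

R'(s) = -4s^2 + 4s + 8, which vanishes at s = -1 and s = 2.
Compare values at every candidate in [-3, 4]: R(-3) = 24,  R(-1) = -32/3,  R(2) = 22/3,  R(4) = -82/3.
The maximum over the interval is 24, attained at s = -3.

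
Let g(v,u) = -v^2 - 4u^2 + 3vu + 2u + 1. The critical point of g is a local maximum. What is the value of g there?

11/7

∂g/∂v = -2v + 3u = 0 and ∂g/∂u = 3v - 8u + 2 = 0, so (v, u) = (6/7, 4/7).
The Hessian has g_{vv} = -2, g_{uu} = -8, g_{vu} = 3, giving D = 7 > 0 with g_{vv} < 0, so the point is a local maximum.
g(6/7, 4/7) = 11/7.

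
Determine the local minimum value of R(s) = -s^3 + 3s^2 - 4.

-4

R'(s) = -3s^2 + 6s. Setting R'(s) = 0 gives s ∈ {0, 2}.
R''(s) = -6s + 6. R''(0) = 6 > 0 ⇒ local minimum; R''(2) = -6 < 0 ⇒ local maximum.
The local minimum is R(0) = -4.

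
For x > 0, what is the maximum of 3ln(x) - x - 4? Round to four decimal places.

-3.7042

h'(x) = 3/x − 1 = 0 gives x = 3.
h''(x) = -3/x², which is negative for x > 0, so this is a local maximum.
h(3) = 3·ln(3) - 3 - 4 ≈ -3.7042.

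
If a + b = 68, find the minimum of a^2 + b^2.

With a + b = 68, a^2 + b^2 = a^2 + (68 − a)^2.
The derivative 2a − 2(68 − a) = 4a − 136 vanishes at a = 34; second derivative 4 > 0, a minimum.
The minimum is 2·(34)^2 = 2312.

2312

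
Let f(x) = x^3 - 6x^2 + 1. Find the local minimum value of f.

f'(x) = 3x^2 - 12x. Setting f'(x) = 0 gives x ∈ {0, 4}.
Since f''(x) = 6x - 12, we get f''(0) = -12 < 0 ⇒ local maximum; f''(4) = 12 > 0 ⇒ local minimum.
So the local minimum value is f(4) = -31.

-31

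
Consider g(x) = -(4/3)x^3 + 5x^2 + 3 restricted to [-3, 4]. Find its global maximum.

The derivative is -4x^2 + 10x, which vanishes at x = 0 and x = 5/2.
Compare values at every candidate in [-3, 4]: g(-3) = 84,  g(0) = 3,  g(5/2) = 161/12,  g(4) = -7/3.
Hence the absolute maximum is 84 at x = -3.

84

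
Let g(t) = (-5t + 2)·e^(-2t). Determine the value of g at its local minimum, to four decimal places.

g'(t) = (-5)·e^(-2t) + (-5t + 2)·(-2)·e^(-2t) = (10t - 9)·e^(-2t). Since e^(-2t) > 0, the only critical point is t = 9/10.
g''(9/10) has the same sign as 10 > 0, so this is a local minimum.
g(9/10) = (-5/2)·e^(-9/5) ≈ -0.4132.

-0.4132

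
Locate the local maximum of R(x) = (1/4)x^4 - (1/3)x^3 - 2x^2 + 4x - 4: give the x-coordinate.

R'(x) = x^3 - x^2 - 4x + 4 = 0 at x = -2, 1, 2.
Since R''(x) = 3x^2 - 2x - 4, we get R''(-2) = 12 > 0 ⇒ local minimum; R''(1) = -3 < 0 ⇒ local maximum; R''(2) = 4 > 0 ⇒ local minimum.
The local maximum is R(1) = -25/12.

1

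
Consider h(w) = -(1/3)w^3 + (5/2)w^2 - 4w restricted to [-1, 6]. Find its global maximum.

41/6

The derivative is -w^2 + 5w - 4, which vanishes at w = 1 and w = 4.
Compare values at every candidate in [-1, 6]: h(-1) = 41/6, h(1) = -11/6, h(4) = 8/3, h(6) = -6.
So the maximum is h(-1) = 41/6.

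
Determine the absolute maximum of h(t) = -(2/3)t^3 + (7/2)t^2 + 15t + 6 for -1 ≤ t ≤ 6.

Differentiating, h'(t) = -2t^2 + 7t + 15; whose only zero in [-1, 6] is t = 5.
Candidates: h(-1) = -29/6; h(5) = 511/6; h(6) = 78.
So the maximum is h(5) = 511/6.

511/6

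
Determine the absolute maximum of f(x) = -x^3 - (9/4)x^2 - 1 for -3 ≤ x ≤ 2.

23/4

Differentiating, f'(x) = -3x^2 - (9/2)x; which vanishes at x = -3/2 and x = 0.
Candidates: f(-3) = 23/4, f(-3/2) = -43/16, f(0) = -1, f(2) = -18.
Hence the absolute maximum is 23/4 at x = -3.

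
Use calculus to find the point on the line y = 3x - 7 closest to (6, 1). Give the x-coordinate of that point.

Minimize D(x)^2 = (x - 6)^2 + (3x - 8)^2.
d/dx[D^2] = 2(x - 6) + 2·3·(3x - 8) = 0 ⇒ x = 3.
Then y = 2 and the distance is √(10) ≈ 3.1623.

3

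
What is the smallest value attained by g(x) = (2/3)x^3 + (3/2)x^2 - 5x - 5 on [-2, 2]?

-47/6

Differentiating, g'(x) = 2x^2 + 3x - 5; whose only zero in [-2, 2] is x = 1.
Evaluating at the critical points and endpoints: g(-2) = 17/3, g(1) = -47/6, g(2) = -11/3.
The minimum over the interval is -47/6, attained at x = 1.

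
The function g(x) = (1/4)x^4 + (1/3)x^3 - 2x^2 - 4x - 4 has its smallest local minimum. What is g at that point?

g'(x) = x^3 + x^2 - 4x - 4. Setting g'(x) = 0 gives x ∈ {-2, -1, 2}.
Since g''(x) = 3x^2 + 2x - 4, we get g''(-2) = 4 > 0 ⇒ local minimum; g''(-1) = -3 < 0 ⇒ local maximum; g''(2) = 12 > 0 ⇒ local minimum.
Thus g has its smallest local minimum at x = 2, with value -40/3.

-40/3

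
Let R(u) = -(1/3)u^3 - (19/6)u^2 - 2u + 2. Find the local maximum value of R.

377/162

Critical points: R'(u) = -u^2 - (19/3)u - 2 vanishes at u = -6, -1/3.
R''(u) = -2u - 19/3. R''(-6) = 17/3 > 0 ⇒ local minimum; R''(-1/3) = -17/3 < 0 ⇒ local maximum.
So the local maximum value is R(-1/3) = 377/162.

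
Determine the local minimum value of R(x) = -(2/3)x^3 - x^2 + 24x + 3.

-199/3

R'(x) = -2x^2 - 2x + 24 = 0 at x = -4, 3.
R''(x) = -4x - 2. R''(-4) = 14 > 0 ⇒ local minimum; R''(3) = -14 < 0 ⇒ local maximum.
The local minimum is R(-4) = -199/3.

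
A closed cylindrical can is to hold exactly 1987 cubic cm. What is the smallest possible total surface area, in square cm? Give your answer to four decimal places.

874.9431

With radius r and height h, πr²h = 1987 so h = 1987/(πr²), and S(r) = 2πr² + 2πrh = 2πr² + 2·1987/r.
S'(r) = 4πr − 2·1987/r² = 0 ⇒ r³ = 1987/(2π), so r ≈ 6.8130 and h = 2r ≈ 13.6260.
S''(r) = 4π + 4·1987/r³ > 0, so this is the minimum; S ≈ 874.9431.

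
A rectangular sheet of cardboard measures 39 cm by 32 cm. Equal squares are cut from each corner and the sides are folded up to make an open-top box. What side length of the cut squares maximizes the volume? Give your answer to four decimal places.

5.8310

With cut size x, the volume is V(x) = x(39 − 2x)(32 − 2x) for 0 < x < 16.
V'(x) = 12x^2 − 284x + 1248. Setting V'(x) = 0 gives x ≈ 5.8310 (the root in (0, 16)).
V''(x) = 24x − 284 is negative there, so this is the maximum; V ≈ 3242.0374.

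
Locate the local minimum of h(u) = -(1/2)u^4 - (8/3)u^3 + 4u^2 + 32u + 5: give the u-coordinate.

-2

h'(u) = -2u^3 - 8u^2 + 8u + 32. Setting h'(u) = 0 gives u ∈ {-4, -2, 2}.
Second-derivative test with h''(u) = -6u^2 - 16u + 8: h''(-4) = -24 < 0 ⇒ local maximum; h''(-2) = 16 > 0 ⇒ local minimum; h''(2) = -48 < 0 ⇒ local maximum.
So the local minimum value is h(-2) = -89/3.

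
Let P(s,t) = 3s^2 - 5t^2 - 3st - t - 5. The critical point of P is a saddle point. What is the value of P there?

-114/23

∂P/∂s = 6s - 3t = 0 and ∂P/∂t = -3s - 10t - 1 = 0, so (s, t) = (-1/23, -2/23).
The Hessian has P_{ss} = 6, P_{tt} = -10, P_{st} = -3, giving D = -69 < 0, so the point is a saddle point.
P(-1/23, -2/23) = -114/23.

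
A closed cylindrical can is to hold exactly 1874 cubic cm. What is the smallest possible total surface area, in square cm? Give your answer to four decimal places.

841.4486

With radius r and height h, πr²h = 1874 so h = 1874/(πr²), and S(r) = 2πr² + 2πrh = 2πr² + 2·1874/r.
S'(r) = 4πr − 2·1874/r² = 0 ⇒ r³ = 1874/(2π), so r ≈ 6.6813 and h = 2r ≈ 13.3627.
S''(r) = 4π + 4·1874/r³ > 0, so this is the minimum; S ≈ 841.4486.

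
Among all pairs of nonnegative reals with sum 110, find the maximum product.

With x + y = 110, the product is P(x) = x(110 − x).
P'(x) = 110 − 2x = 0 gives x = 55; P'' = −2 < 0, so this is the maximum.
P = 55·55 = 3025.

3025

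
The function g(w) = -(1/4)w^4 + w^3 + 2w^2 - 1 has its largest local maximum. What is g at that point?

31

Critical points: g'(w) = -w^3 + 3w^2 + 4w vanishes at w = -1, 0, 4.
Second-derivative test with g''(w) = -3w^2 + 6w + 4: g''(-1) = -5 < 0 ⇒ local maximum; g''(0) = 4 > 0 ⇒ local minimum; g''(4) = -20 < 0 ⇒ local maximum.
Thus g has its largest local maximum at w = 4, with value 31.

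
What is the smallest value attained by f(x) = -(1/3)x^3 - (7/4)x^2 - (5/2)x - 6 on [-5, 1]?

The derivative is -x^2 - (7/2)x - 5/2, which vanishes at x = -5/2 and x = -1.
Compare values at every candidate in [-5, 1]: f(-5) = 53/12; f(-5/2) = -263/48; f(-1) = -59/12; f(1) = -127/12.
Hence the absolute minimum is -127/12 at x = 1.

-127/12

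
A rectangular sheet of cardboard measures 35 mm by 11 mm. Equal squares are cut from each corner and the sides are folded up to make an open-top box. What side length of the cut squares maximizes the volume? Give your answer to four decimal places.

With cut size x, the volume is V(x) = x(35 − 2x)(11 − 2x) for 0 < x < 5.5.
V'(x) = 12x^2 − 184x + 385. Setting V'(x) = 0 gives x ≈ 2.5000 (the root in (0, 5.5)).
V''(x) = 24x − 184 is negative there, so this is the maximum; V ≈ 450.0000.

2.5000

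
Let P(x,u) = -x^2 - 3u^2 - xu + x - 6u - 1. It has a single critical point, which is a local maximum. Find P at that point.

∂P/∂x = -2x - u + 1 = 0 and ∂P/∂u = -x - 6u - 6 = 0, so (x, u) = (12/11, -13/11).
The Hessian has P_{xx} = -2, P_{uu} = -6, P_{xu} = -1, giving D = 11 > 0 with P_{xx} < 0, so the point is a local maximum.
P(12/11, -13/11) = 34/11.

34/11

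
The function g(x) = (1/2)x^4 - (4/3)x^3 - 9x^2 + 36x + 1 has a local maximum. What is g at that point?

g'(x) = 2x^3 - 4x^2 - 18x + 36. Setting g'(x) = 0 gives x ∈ {-3, 2, 3}.
Since g''(x) = 6x^2 - 8x - 18, we get g''(-3) = 60 > 0 ⇒ local minimum; g''(2) = -10 < 0 ⇒ local maximum; g''(3) = 12 > 0 ⇒ local minimum.
Thus g has its local maximum at x = 2, with value 103/3.

103/3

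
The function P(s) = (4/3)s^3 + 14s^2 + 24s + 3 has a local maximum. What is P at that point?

P'(s) = 4s^2 + 28s + 24. Setting P'(s) = 0 gives s ∈ {-6, -1}.
P''(s) = 8s + 28. P''(-6) = -20 < 0 ⇒ local maximum; P''(-1) = 20 > 0 ⇒ local minimum.
The local maximum is P(-6) = 75.

75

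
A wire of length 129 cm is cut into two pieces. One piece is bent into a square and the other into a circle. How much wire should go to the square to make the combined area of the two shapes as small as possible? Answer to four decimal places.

Let x be the length used for the square. Square side x/4; circle radius (129−x)/(2π).
A(x) = (x/4)² + π·((129−x)/(2π))² = x²/16 + (129−x)²/(4π) for 0 ≤ x ≤ 129. A'(x) = x/8 − (129−x)/(2π) = 0 gives x = 4·129/(π+4) ≈ 72.2528.
A'' = 1/8 + 1/(2π) > 0, so this gives the minimum combined area; x ≈ 72.2528 cm to the square.

72.2528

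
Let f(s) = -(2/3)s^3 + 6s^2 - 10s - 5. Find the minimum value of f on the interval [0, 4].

The derivative is -2s^2 + 12s - 10, whose only zero in [0, 4] is s = 1.
Candidates: f(0) = -5,  f(1) = -29/3,  f(4) = 25/3.
So the minimum is f(1) = -29/3.

-29/3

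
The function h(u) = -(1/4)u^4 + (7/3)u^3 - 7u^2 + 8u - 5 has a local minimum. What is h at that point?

h'(u) = -u^3 + 7u^2 - 14u + 8 = 0 at u = 1, 2, 4.
h''(u) = -3u^2 + 14u - 14. h''(1) = -3 < 0 ⇒ local maximum; h''(2) = 2 > 0 ⇒ local minimum; h''(4) = -6 < 0 ⇒ local maximum.
So the local minimum value is h(2) = -7/3.

-7/3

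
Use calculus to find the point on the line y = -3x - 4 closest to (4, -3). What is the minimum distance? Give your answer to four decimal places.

Minimize D(x)^2 = (x - 4)^2 + (-3x - 1)^2.
d/dx[D^2] = 2(x - 4) + 2·(-3)·(-3x - 1) = 0 ⇒ x = 1/10.
Then y = -43/10 and the distance is √(169/10) ≈ 4.1110.

4.1110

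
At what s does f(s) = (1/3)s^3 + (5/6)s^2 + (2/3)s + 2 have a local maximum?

f'(s) = s^2 + (5/3)s + 2/3 = 0 at s = -1, -2/3.
f''(s) = 2s + 5/3. f''(-1) = -1/3 < 0 ⇒ local maximum; f''(-2/3) = 1/3 > 0 ⇒ local minimum.
Thus f has its local maximum at s = -1, with value 11/6.

-1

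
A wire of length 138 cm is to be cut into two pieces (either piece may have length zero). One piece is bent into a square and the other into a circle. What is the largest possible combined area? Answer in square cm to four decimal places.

Let x be the length used for the square. Square side x/4; circle radius (138−x)/(2π).
A(x) = (x/4)² + π·((138−x)/(2π))² = x²/16 + (138−x)²/(4π) for 0 ≤ x ≤ 138. A'(x) = x/8 − (138−x)/(2π) = 0 gives x = 4·138/(π+4) ≈ 77.2937.
A'' > 0, so the interior critical point is a minimum; the maximum is at an endpoint. A(0) = 1515.4734 and A(138) = 1190.2500, so the largest area is 1515.4734.

1515.4734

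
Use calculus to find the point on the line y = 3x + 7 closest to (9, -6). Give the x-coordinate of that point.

Minimize D(x)^2 = (x - 9)^2 + (3x + 13)^2.
d/dx[D^2] = 2(x - 9) + 2·3·(3x + 13) = 0 ⇒ x = -3.
Then y = -2 and the distance is √(160) ≈ 12.6491.

-3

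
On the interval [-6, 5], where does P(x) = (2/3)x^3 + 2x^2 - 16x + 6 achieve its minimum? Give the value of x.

2

The derivative is 2x^2 + 4x - 16, which vanishes at x = -4 and x = 2.
Evaluating at the critical points and endpoints: P(-6) = 30, P(-4) = 178/3, P(2) = -38/3, P(5) = 178/3.
Hence the absolute minimum is -38/3 at x = 2.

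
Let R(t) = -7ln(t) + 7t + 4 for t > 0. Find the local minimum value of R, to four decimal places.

11.0000

R'(t) = -7/t + 7 = 0 gives t = 1.
R''(t) = 7/t², which is positive for t > 0, so this is a local minimum.
R(1) = -7·ln(1) + 7 + 4 ≈ 11.0000.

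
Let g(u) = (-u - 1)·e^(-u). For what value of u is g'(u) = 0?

Differentiating with the product rule gives g'(u) = (u)·e^(-u). Since e^(-u) > 0, the only critical point is u = 0.
g''(0) has the same sign as 1 > 0, so this is a local minimum.
g(0) = (-1)·e^(0) ≈ -1.0000.

0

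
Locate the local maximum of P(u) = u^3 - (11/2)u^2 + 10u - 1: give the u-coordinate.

5/3

Critical points: P'(u) = 3u^2 - 11u + 10 vanishes at u = 5/3, 2.
P''(u) = 6u - 11. P''(5/3) = -1 < 0 ⇒ local maximum; P''(2) = 1 > 0 ⇒ local minimum.
Thus P has its local maximum at u = 5/3, with value 271/54.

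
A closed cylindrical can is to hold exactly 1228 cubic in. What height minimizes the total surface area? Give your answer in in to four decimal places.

With radius r and height h, πr²h = 1228 so h = 1228/(πr²), and S(r) = 2πr² + 2πrh = 2πr² + 2·1228/r.
S'(r) = 4πr − 2·1228/r² = 0 ⇒ r³ = 1228/(2π), so r ≈ 5.8033 and h = 2r ≈ 11.6065.
S''(r) = 4π + 4·1228/r³ > 0, so this is the minimum; S ≈ 634.8144.

11.6065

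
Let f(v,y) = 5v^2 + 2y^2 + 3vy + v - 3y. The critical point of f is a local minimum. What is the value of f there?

∂f/∂v = 10v + 3y + 1 = 0 and ∂f/∂y = 3v + 4y - 3 = 0, so (v, y) = (-13/31, 33/31).
The Hessian has f_{vv} = 10, f_{yy} = 4, f_{vy} = 3, giving D = 31 > 0 with f_{vv} > 0, so the point is a local minimum.
f(-13/31, 33/31) = -56/31.

-56/31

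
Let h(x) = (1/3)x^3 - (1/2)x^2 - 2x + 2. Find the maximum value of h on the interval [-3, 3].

h'(x) = x^2 - x - 2, which vanishes at x = -1 and x = 2.
Compare values at every candidate in [-3, 3]: h(-3) = -11/2,  h(-1) = 19/6,  h(2) = -4/3,  h(3) = 1/2.
The maximum over the interval is 19/6, attained at x = -1.

19/6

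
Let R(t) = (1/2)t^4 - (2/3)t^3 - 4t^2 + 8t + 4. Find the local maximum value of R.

47/6

R'(t) = 2t^3 - 2t^2 - 8t + 8. Setting R'(t) = 0 gives t ∈ {-2, 1, 2}.
Since R''(t) = 6t^2 - 4t - 8, we get R''(-2) = 24 > 0 ⇒ local minimum; R''(1) = -6 < 0 ⇒ local maximum; R''(2) = 8 > 0 ⇒ local minimum.
Thus R has its local maximum at t = 1, with value 47/6.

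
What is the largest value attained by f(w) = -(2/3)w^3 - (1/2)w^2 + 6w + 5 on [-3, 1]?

59/6

Differentiating, f'(w) = -2w^2 - w + 6; whose only zero in [-3, 1] is w = -2.
Evaluating at the critical points and endpoints: f(-3) = 1/2; f(-2) = -11/3; f(1) = 59/6.
Hence the absolute maximum is 59/6 at w = 1.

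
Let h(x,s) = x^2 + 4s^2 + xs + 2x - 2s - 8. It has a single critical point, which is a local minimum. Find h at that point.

∂h/∂x = 2x + s + 2 = 0 and ∂h/∂s = x + 8s - 2 = 0, so (x, s) = (-6/5, 2/5).
The Hessian has h_{xx} = 2, h_{ss} = 8, h_{xs} = 1, giving D = 15 > 0 with h_{xx} > 0, so the point is a local minimum.
h(-6/5, 2/5) = -48/5.

-48/5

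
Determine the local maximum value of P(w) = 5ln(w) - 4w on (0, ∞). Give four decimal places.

P'(w) = 5/w − 4 = 0 gives w = 5/4.
P''(w) = -5/w², which is negative for w > 0, so this is a local maximum.
P(5/4) = 5·ln(5/4) - 5 ≈ -3.8843.

-3.8843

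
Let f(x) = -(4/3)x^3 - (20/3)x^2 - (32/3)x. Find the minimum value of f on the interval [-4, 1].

-56/3

f'(x) = -4x^2 - (40/3)x - 32/3, which vanishes at x = -2 and x = -4/3.
Compare values at every candidate in [-4, 1]: f(-4) = 64/3, f(-2) = 16/3, f(-4/3) = 448/81, f(1) = -56/3.
So the minimum is f(1) = -56/3.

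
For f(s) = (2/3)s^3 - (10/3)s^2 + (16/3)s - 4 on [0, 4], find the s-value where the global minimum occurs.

Differentiating, f'(s) = 2s^2 - (20/3)s + 16/3; which vanishes at s = 4/3 and s = 2.
Compare values at every candidate in [0, 4]: f(0) = -4, f(4/3) = -100/81, f(2) = -4/3, f(4) = 20/3.
So the minimum is f(0) = -4.

0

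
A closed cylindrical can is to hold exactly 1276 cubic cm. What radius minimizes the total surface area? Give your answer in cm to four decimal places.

5.8779

With radius r and height h, πr²h = 1276 so h = 1276/(πr²), and S(r) = 2πr² + 2πrh = 2πr² + 2·1276/r.
S'(r) = 4πr − 2·1276/r² = 0 ⇒ r³ = 1276/(2π), so r ≈ 5.8779 and h = 2r ≈ 11.7558.
S''(r) = 4π + 4·1276/r³ > 0, so this is the minimum; S ≈ 651.2509.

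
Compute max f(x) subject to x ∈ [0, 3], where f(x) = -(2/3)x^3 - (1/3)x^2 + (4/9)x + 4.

331/81

f'(x) = -2x^2 - (2/3)x + 4/9, whose only zero in [0, 3] is x = 1/3.
Candidates: f(0) = 4; f(1/3) = 331/81; f(3) = -47/3.
So the maximum is f(1/3) = 331/81.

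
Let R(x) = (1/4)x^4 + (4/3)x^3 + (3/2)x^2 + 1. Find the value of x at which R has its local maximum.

Critical points: R'(x) = x^3 + 4x^2 + 3x vanishes at x = -3, -1, 0.
Second-derivative test with R''(x) = 3x^2 + 8x + 3: R''(-3) = 6 > 0 ⇒ local minimum; R''(-1) = -2 < 0 ⇒ local maximum; R''(0) = 3 > 0 ⇒ local minimum.
So the local maximum value is R(-1) = 17/12.

-1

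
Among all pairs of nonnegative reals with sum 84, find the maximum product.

1764

With x + y = 84, the product is P(x) = x(84 − x).
P'(x) = 84 − 2x = 0 gives x = 42; P'' = −2 < 0, so this is the maximum.
P = 42·42 = 1764.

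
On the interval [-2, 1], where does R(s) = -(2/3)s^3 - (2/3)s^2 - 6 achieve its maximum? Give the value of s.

Differentiating, R'(s) = -2s^2 - (4/3)s; which vanishes at s = -2/3 and s = 0.
Candidates: R(-2) = -10/3, R(-2/3) = -494/81, R(0) = -6, R(1) = -22/3.
Hence the absolute maximum is -10/3 at s = -2.

-2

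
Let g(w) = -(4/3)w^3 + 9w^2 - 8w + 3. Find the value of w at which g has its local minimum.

g'(w) = -4w^2 + 18w - 8 = 0 at w = 1/2, 4.
g''(w) = -8w + 18. g''(1/2) = 14 > 0 ⇒ local minimum; g''(4) = -14 < 0 ⇒ local maximum.
So the local minimum value is g(1/2) = 13/12.

1/2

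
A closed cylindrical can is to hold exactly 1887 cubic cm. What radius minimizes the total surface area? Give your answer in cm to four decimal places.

6.6967

With radius r and height h, πr²h = 1887 so h = 1887/(πr²), and S(r) = 2πr² + 2πrh = 2πr² + 2·1887/r.
S'(r) = 4πr − 2·1887/r² = 0 ⇒ r³ = 1887/(2π), so r ≈ 6.6967 and h = 2r ≈ 13.3935.
S''(r) = 4π + 4·1887/r³ > 0, so this is the minimum; S ≈ 845.3356.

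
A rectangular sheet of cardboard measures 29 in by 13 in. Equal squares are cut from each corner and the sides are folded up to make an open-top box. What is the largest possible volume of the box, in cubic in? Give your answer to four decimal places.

With cut size x, the volume is V(x) = x(29 − 2x)(13 − 2x) for 0 < x < 6.5.
V'(x) = 12x^2 − 168x + 377. Setting V'(x) = 0 gives x ≈ 2.8068 (the root in (0, 6.5)).
V''(x) = 24x − 168 is negative there, so this is the maximum; V ≈ 484.8503.

484.8503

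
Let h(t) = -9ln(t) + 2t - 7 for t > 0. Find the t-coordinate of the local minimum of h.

h'(t) = -9/t + 2 = 0 gives t = 9/2.
h''(t) = 9/t², which is positive for t > 0, so this is a local minimum.
h(9/2) = -9·ln(9/2) + 9 - 7 ≈ -11.5367.

9/2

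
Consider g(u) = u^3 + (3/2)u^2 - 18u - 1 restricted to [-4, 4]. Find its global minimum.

g'(u) = 3u^2 + 3u - 18, which vanishes at u = -3 and u = 2.
Evaluating at the critical points and endpoints: g(-4) = 31, g(-3) = 79/2, g(2) = -23, g(4) = 15.
The minimum over the interval is -23, attained at u = 2.

-23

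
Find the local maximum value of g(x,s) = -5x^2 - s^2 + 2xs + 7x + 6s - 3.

∂g/∂x = -10x + 2s + 7 = 0 and ∂g/∂s = 2x - 2s + 6 = 0, so (x, s) = (13/8, 37/8).
The Hessian has g_{xx} = -10, g_{ss} = -2, g_{xs} = 2, giving D = 16 > 0 with g_{xx} < 0, so the point is a local maximum.
g(13/8, 37/8) = 265/16.

265/16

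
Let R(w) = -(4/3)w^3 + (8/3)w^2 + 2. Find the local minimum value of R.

2

R'(w) = -4w^2 + (16/3)w = 0 at w = 0, 4/3.
R''(w) = -8w + 16/3. R''(0) = 16/3 > 0 ⇒ local minimum; R''(4/3) = -16/3 < 0 ⇒ local maximum.
Thus R has its local minimum at w = 0, with value 2.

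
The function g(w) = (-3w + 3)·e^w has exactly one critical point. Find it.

g'(w) = (-3)·e^w + (-3w + 3)·1·e^w = (-3w)·e^w. Since e^w > 0, the only critical point is w = 0.
g''(0) has the same sign as -3 < 0, so this is a local maximum.
g(0) = (3)·e^(0) ≈ 3.0000.

0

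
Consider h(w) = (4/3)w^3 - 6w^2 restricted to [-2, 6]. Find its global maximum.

Differentiating, h'(w) = 4w^2 - 12w; which vanishes at w = 0 and w = 3.
Compare values at every candidate in [-2, 6]: h(-2) = -104/3,  h(0) = 0,  h(3) = -18,  h(6) = 72.
The maximum over the interval is 72, attained at w = 6.

72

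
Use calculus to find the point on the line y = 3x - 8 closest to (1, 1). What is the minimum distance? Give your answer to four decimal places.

Minimize D(x)^2 = (x - 1)^2 + (3x - 9)^2.
d/dx[D^2] = 2(x - 1) + 2·3·(3x - 9) = 0 ⇒ x = 14/5.
Then y = 2/5 and the distance is √(18/5) ≈ 1.8974.

1.8974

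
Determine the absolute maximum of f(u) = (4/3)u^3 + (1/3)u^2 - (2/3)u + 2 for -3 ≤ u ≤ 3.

39

f'(u) = 4u^2 + (2/3)u - 2/3, which vanishes at u = -1/2 and u = 1/3.
Evaluating at the critical points and endpoints: f(-3) = -29; f(-1/2) = 9/4; f(1/3) = 151/81; f(3) = 39.
The maximum over the interval is 39, attained at u = 3.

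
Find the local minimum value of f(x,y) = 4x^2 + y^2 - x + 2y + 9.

∂f/∂x = 8x - 1 = 0 and ∂f/∂y = 2y + 2 = 0, so (x, y) = (1/8, -1).
The Hessian has f_{xx} = 8, f_{yy} = 2, f_{xy} = 0, giving D = 16 > 0 with f_{xx} > 0, so the point is a local minimum.
f(1/8, -1) = 127/16.

127/16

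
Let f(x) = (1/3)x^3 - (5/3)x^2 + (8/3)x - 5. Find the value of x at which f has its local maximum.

4/3

f'(x) = x^2 - (10/3)x + 8/3. Setting f'(x) = 0 gives x ∈ {4/3, 2}.
Second-derivative test with f''(x) = 2x - 10/3: f''(4/3) = -2/3 < 0 ⇒ local maximum; f''(2) = 2/3 > 0 ⇒ local minimum.
So the local maximum value is f(4/3) = -293/81.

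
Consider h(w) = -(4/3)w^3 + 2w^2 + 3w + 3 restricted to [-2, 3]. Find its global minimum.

-6

Differentiating, h'(w) = -4w^2 + 4w + 3; which vanishes at w = -1/2 and w = 3/2.
Compare values at every candidate in [-2, 3]: h(-2) = 47/3,  h(-1/2) = 13/6,  h(3/2) = 15/2,  h(3) = -6.
So the minimum is h(3) = -6.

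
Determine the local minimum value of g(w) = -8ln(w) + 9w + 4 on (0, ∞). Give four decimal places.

g'(w) = -8/w + 9 = 0 gives w = 8/9.
g''(w) = 8/w², which is positive for w > 0, so this is a local minimum.
g(8/9) = -8·ln(8/9) + 8 + 4 ≈ 12.9423.

12.9423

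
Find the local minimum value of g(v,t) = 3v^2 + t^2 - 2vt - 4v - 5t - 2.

-147/8

∂g/∂v = 6v - 2t - 4 = 0 and ∂g/∂t = -2v + 2t - 5 = 0, so (v, t) = (9/4, 19/4).
The Hessian has g_{vv} = 6, g_{tt} = 2, g_{vt} = -2, giving D = 8 > 0 with g_{vv} > 0, so the point is a local minimum.
g(9/4, 19/4) = -147/8.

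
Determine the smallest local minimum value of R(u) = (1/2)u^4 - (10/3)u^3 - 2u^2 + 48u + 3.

-199/3

R'(u) = 2u^3 - 10u^2 - 4u + 48. Setting R'(u) = 0 gives u ∈ {-2, 3, 4}.
R''(u) = 6u^2 - 20u - 4. R''(-2) = 60 > 0 ⇒ local minimum; R''(3) = -10 < 0 ⇒ local maximum; R''(4) = 12 > 0 ⇒ local minimum.
The smallest local minimum is R(-2) = -199/3.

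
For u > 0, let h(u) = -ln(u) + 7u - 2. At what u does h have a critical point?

1/7

h'(u) = -1/u + 7 = 0 gives u = 1/7.
h''(u) = 1/u², which is positive for u > 0, so this is a local minimum.
h(1/7) = -1·ln(1/7) + 1 - 2 ≈ 0.9459.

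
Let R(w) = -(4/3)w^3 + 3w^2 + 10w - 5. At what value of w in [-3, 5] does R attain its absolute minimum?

5

R'(w) = -4w^2 + 6w + 10, which vanishes at w = -1 and w = 5/2.
Candidates: R(-3) = 28,  R(-1) = -32/3,  R(5/2) = 215/12,  R(5) = -140/3.
So the minimum is R(5) = -140/3.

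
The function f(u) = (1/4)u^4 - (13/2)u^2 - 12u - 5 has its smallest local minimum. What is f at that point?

-93

Critical points: f'(u) = u^3 - 13u - 12 vanishes at u = -3, -1, 4.
Since f''(u) = 3u^2 - 13, we get f''(-3) = 14 > 0 ⇒ local minimum; f''(-1) = -10 < 0 ⇒ local maximum; f''(4) = 35 > 0 ⇒ local minimum.
Thus f has its smallest local minimum at u = 4, with value -93.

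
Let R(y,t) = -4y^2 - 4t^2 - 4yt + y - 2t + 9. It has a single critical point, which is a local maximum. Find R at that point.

∂R/∂y = -8y - 4t + 1 = 0 and ∂R/∂t = -4y - 8t - 2 = 0, so (y, t) = (1/3, -5/12).
The Hessian has R_{yy} = -8, R_{tt} = -8, R_{yt} = -4, giving D = 48 > 0 with R_{yy} < 0, so the point is a local maximum.
R(1/3, -5/12) = 115/12.

115/12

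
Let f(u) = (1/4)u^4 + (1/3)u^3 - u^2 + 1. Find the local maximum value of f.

f'(u) = u^3 + u^2 - 2u = 0 at u = -2, 0, 1.
Second-derivative test with f''(u) = 3u^2 + 2u - 2: f''(-2) = 6 > 0 ⇒ local minimum; f''(0) = -2 < 0 ⇒ local maximum; f''(1) = 3 > 0 ⇒ local minimum.
Thus f has its local maximum at u = 0, with value 1.

1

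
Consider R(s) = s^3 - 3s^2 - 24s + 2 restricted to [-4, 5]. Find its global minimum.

-78

R'(s) = 3s^2 - 6s - 24, which vanishes at s = -2 and s = 4.
Compare values at every candidate in [-4, 5]: R(-4) = -14, R(-2) = 30, R(4) = -78, R(5) = -68.
Hence the absolute minimum is -78 at s = 4.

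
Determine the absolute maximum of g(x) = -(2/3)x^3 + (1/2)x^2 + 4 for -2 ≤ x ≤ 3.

34/3

g'(x) = -2x^2 + x, which vanishes at x = 0 and x = 1/2.
Candidates: g(-2) = 34/3, g(0) = 4, g(1/2) = 97/24, g(3) = -19/2.
The maximum over the interval is 34/3, attained at x = -2.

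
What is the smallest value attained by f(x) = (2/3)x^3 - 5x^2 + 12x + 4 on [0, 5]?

f'(x) = 2x^2 - 10x + 12, which vanishes at x = 2 and x = 3.
Compare values at every candidate in [0, 5]: f(0) = 4, f(2) = 40/3, f(3) = 13, f(5) = 67/3.
So the minimum is f(0) = 4.

4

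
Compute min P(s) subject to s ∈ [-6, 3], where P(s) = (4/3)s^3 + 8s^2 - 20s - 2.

The derivative is 4s^2 + 16s - 20, which vanishes at s = -5 and s = 1.
Compare values at every candidate in [-6, 3]: P(-6) = 118; P(-5) = 394/3; P(1) = -38/3; P(3) = 46.
Hence the absolute minimum is -38/3 at s = 1.

-38/3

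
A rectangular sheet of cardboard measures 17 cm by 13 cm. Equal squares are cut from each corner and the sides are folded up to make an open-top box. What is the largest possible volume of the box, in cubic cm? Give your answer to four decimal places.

With cut size x, the volume is V(x) = x(17 − 2x)(13 − 2x) for 0 < x < 6.5.
V'(x) = 12x^2 − 120x + 221. Setting V'(x) = 0 gives x ≈ 2.4342 (the root in (0, 6.5)).
V''(x) = 24x − 120 is negative there, so this is the maximum; V ≈ 240.1322.

240.1322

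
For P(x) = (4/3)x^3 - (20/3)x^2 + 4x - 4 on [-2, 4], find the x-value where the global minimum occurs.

P'(x) = 4x^2 - (40/3)x + 4, which vanishes at x = 1/3 and x = 3.
Candidates: P(-2) = -148/3,  P(1/3) = -272/81,  P(3) = -16,  P(4) = -28/3.
Hence the absolute minimum is -148/3 at x = -2.

-2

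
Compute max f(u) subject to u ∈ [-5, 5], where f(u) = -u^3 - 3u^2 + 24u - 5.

23

Differentiating, f'(u) = -3u^2 - 6u + 24; which vanishes at u = -4 and u = 2.
Candidates: f(-5) = -75, f(-4) = -85, f(2) = 23, f(5) = -85.
Hence the absolute maximum is 23 at u = 2.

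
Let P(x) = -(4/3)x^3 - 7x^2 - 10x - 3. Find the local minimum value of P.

Critical points: P'(x) = -4x^2 - 14x - 10 vanishes at x = -5/2, -1.
Since P''(x) = -8x - 14, we get P''(-5/2) = 6 > 0 ⇒ local minimum; P''(-1) = -6 < 0 ⇒ local maximum.
So the local minimum value is P(-5/2) = -11/12.

-11/12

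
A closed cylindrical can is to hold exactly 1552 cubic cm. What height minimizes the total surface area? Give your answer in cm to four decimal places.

With radius r and height h, πr²h = 1552 so h = 1552/(πr²), and S(r) = 2πr² + 2πrh = 2πr² + 2·1552/r.
S'(r) = 4πr − 2·1552/r² = 0 ⇒ r³ = 1552/(2π), so r ≈ 6.2744 and h = 2r ≈ 12.5488.
S''(r) = 4π + 4·1552/r³ > 0, so this is the minimum; S ≈ 742.0657.

12.5488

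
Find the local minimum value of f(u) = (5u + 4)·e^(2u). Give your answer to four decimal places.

-0.1857

Differentiating with the product rule gives f'(u) = (10u + 13)·e^(2u). Since e^(2u) > 0, the only critical point is u = -13/10.
f''(-13/10) has the same sign as 10 > 0, so this is a local minimum.
f(-13/10) = (-5/2)·e^(-13/5) ≈ -0.1857.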